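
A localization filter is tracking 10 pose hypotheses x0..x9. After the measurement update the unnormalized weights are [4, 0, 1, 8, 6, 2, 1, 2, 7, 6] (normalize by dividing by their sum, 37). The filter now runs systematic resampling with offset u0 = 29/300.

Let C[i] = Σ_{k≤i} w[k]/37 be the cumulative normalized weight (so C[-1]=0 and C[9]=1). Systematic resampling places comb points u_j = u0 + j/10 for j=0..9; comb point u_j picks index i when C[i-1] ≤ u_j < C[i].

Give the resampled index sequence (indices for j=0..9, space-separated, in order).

C = [4/37, 4/37, 5/37, 13/37, 19/37, 21/37, 22/37, 24/37, 31/37, 1]
j=0: u_0=29/300 ∈ [0, 4/37) → index 0
j=1: u_1=59/300 ∈ [5/37, 13/37) → index 3
j=2: u_2=89/300 ∈ [5/37, 13/37) → index 3
j=3: u_3=119/300 ∈ [13/37, 19/37) → index 4
j=4: u_4=149/300 ∈ [13/37, 19/37) → index 4
j=5: u_5=179/300 ∈ [22/37, 24/37) → index 7
j=6: u_6=209/300 ∈ [24/37, 31/37) → index 8
j=7: u_7=239/300 ∈ [24/37, 31/37) → index 8
j=8: u_8=269/300 ∈ [31/37, 1) → index 9
j=9: u_9=299/300 ∈ [31/37, 1) → index 9

0 3 3 4 4 7 8 8 9 9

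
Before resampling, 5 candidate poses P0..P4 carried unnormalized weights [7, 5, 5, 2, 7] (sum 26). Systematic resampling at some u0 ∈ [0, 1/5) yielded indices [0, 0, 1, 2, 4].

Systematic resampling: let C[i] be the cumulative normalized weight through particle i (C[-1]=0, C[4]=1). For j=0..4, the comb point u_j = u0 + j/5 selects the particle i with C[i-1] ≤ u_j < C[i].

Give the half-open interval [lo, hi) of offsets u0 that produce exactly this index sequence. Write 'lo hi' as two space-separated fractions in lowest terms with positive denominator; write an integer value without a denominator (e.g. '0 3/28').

C = [7/26, 6/13, 17/26, 19/26, 1]
j=0 picked index 0: u0 ∈ [0, 7/26)
j=1 picked index 0: u0 ∈ [-1/5, 9/130)
j=2 picked index 1: u0 ∈ [-17/130, 4/65)
j=3 picked index 2: u0 ∈ [-9/65, 7/130)
j=4 picked index 4: u0 ∈ [-9/130, 1/5)
intersection: [0, 7/130)

0 7/130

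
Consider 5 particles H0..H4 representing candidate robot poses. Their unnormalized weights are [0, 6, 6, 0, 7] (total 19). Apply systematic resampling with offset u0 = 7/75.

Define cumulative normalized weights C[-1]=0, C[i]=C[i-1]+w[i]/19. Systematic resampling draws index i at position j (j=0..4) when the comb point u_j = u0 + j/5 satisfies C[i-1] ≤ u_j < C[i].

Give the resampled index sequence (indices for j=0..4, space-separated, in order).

1 1 2 4 4

C = [0, 6/19, 12/19, 12/19, 1]
j=0: u_0=7/75 ∈ [0, 6/19) → index 1
j=1: u_1=22/75 ∈ [0, 6/19) → index 1
j=2: u_2=37/75 ∈ [6/19, 12/19) → index 2
j=3: u_3=52/75 ∈ [12/19, 1) → index 4
j=4: u_4=67/75 ∈ [12/19, 1) → index 4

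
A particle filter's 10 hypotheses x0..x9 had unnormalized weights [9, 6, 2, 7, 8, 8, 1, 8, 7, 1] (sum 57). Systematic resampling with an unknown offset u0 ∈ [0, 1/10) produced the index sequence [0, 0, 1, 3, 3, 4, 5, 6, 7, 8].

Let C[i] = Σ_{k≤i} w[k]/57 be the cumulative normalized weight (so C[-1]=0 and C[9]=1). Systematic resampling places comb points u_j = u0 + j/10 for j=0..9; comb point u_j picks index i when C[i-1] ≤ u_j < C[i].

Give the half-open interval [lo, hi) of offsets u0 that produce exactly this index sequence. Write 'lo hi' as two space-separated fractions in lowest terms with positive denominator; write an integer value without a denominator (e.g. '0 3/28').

C = [3/19, 5/19, 17/57, 8/19, 32/57, 40/57, 41/57, 49/57, 56/57, 1]
j=0 picked index 0: u0 ∈ [0, 3/19)
j=1 picked index 0: u0 ∈ [-1/10, 11/190)
j=2 picked index 1: u0 ∈ [-4/95, 6/95)
j=3 picked index 3: u0 ∈ [-1/570, 23/190)
j=4 picked index 3: u0 ∈ [-29/285, 2/95)
j=5 picked index 4: u0 ∈ [-3/38, 7/114)
j=6 picked index 5: u0 ∈ [-11/285, 29/285)
j=7 picked index 6: u0 ∈ [1/570, 11/570)
j=8 picked index 7: u0 ∈ [-23/285, 17/285)
j=9 picked index 8: u0 ∈ [-23/570, 47/570)
intersection: [1/570, 11/570)

1/570 11/570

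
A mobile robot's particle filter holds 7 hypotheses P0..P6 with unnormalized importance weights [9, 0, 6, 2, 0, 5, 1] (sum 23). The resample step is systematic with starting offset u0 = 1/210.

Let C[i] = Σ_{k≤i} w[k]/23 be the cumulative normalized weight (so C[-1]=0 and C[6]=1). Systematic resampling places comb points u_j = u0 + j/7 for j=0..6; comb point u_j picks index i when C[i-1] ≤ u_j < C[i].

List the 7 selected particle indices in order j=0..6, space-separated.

0 0 0 2 2 3 5

C = [9/23, 9/23, 15/23, 17/23, 17/23, 22/23, 1]
j=0: u_0=1/210 ∈ [0, 9/23) → index 0
j=1: u_1=31/210 ∈ [0, 9/23) → index 0
j=2: u_2=61/210 ∈ [0, 9/23) → index 0
j=3: u_3=13/30 ∈ [9/23, 15/23) → index 2
j=4: u_4=121/210 ∈ [9/23, 15/23) → index 2
j=5: u_5=151/210 ∈ [15/23, 17/23) → index 3
j=6: u_6=181/210 ∈ [17/23, 22/23) → index 5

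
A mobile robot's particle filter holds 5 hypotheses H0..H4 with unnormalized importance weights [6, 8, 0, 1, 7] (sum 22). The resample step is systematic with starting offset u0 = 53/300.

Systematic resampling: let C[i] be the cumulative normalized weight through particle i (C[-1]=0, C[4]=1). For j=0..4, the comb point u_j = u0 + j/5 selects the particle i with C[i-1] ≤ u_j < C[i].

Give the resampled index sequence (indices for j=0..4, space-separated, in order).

0 1 1 4 4

C = [3/11, 7/11, 7/11, 15/22, 1]
j=0: u_0=53/300 ∈ [0, 3/11) → index 0
j=1: u_1=113/300 ∈ [3/11, 7/11) → index 1
j=2: u_2=173/300 ∈ [3/11, 7/11) → index 1
j=3: u_3=233/300 ∈ [15/22, 1) → index 4
j=4: u_4=293/300 ∈ [15/22, 1) → index 4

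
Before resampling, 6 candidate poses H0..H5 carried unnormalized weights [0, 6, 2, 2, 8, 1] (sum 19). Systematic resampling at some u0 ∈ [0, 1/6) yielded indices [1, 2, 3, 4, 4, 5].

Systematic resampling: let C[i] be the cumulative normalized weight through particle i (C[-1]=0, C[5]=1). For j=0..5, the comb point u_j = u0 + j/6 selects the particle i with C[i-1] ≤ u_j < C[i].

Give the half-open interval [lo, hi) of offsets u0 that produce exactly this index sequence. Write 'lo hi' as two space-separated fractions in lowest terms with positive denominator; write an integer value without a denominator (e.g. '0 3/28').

17/114 1/6

C = [0, 6/19, 8/19, 10/19, 18/19, 1]
j=0 picked index 1: u0 ∈ [0, 6/19)
j=1 picked index 2: u0 ∈ [17/114, 29/114)
j=2 picked index 3: u0 ∈ [5/57, 11/57)
j=3 picked index 4: u0 ∈ [1/38, 17/38)
j=4 picked index 4: u0 ∈ [-8/57, 16/57)
j=5 picked index 5: u0 ∈ [13/114, 1/6)
intersection: [17/114, 1/6)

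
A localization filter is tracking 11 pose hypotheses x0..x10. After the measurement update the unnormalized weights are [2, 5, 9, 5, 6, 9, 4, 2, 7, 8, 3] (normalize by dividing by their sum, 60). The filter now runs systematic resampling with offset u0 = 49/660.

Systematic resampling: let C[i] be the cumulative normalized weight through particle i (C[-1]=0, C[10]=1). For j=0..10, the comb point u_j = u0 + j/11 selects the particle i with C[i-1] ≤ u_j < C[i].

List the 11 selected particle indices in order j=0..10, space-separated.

1 2 2 3 4 5 6 8 8 9 10

C = [1/30, 7/60, 4/15, 7/20, 9/20, 3/5, 2/3, 7/10, 49/60, 19/20, 1]
j=0: u_0=49/660 ∈ [1/30, 7/60) → index 1
j=1: u_1=109/660 ∈ [7/60, 4/15) → index 2
j=2: u_2=169/660 ∈ [7/60, 4/15) → index 2
j=3: u_3=229/660 ∈ [4/15, 7/20) → index 3
j=4: u_4=289/660 ∈ [7/20, 9/20) → index 4
j=5: u_5=349/660 ∈ [9/20, 3/5) → index 5
j=6: u_6=409/660 ∈ [3/5, 2/3) → index 6
j=7: u_7=469/660 ∈ [7/10, 49/60) → index 8
j=8: u_8=529/660 ∈ [7/10, 49/60) → index 8
j=9: u_9=589/660 ∈ [49/60, 19/20) → index 9
j=10: u_10=59/60 ∈ [19/20, 1) → index 10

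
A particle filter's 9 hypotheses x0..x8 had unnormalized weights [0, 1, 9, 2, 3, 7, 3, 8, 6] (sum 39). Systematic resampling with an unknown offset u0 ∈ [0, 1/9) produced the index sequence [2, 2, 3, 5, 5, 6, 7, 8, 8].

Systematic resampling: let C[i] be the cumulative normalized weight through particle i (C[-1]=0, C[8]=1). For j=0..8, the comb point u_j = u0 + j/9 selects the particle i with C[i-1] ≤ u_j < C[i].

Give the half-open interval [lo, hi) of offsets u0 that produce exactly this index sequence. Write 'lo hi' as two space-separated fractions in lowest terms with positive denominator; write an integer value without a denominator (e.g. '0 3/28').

8/117 10/117

C = [0, 1/39, 10/39, 4/13, 5/13, 22/39, 25/39, 11/13, 1]
j=0 picked index 2: u0 ∈ [1/39, 10/39)
j=1 picked index 2: u0 ∈ [-10/117, 17/117)
j=2 picked index 3: u0 ∈ [4/117, 10/117)
j=3 picked index 5: u0 ∈ [2/39, 3/13)
j=4 picked index 5: u0 ∈ [-7/117, 14/117)
j=5 picked index 6: u0 ∈ [1/117, 10/117)
j=6 picked index 7: u0 ∈ [-1/39, 7/39)
j=7 picked index 8: u0 ∈ [8/117, 2/9)
j=8 picked index 8: u0 ∈ [-5/117, 1/9)
intersection: [8/117, 10/117)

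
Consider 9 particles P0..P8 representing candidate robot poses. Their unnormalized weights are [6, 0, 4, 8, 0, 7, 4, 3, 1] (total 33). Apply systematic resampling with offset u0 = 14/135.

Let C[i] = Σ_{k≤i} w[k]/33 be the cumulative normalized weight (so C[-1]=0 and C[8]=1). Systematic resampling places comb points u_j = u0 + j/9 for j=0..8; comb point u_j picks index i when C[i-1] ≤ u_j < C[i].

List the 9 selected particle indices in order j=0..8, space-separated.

C = [2/11, 2/11, 10/33, 6/11, 6/11, 25/33, 29/33, 32/33, 1]
j=0: u_0=14/135 ∈ [0, 2/11) → index 0
j=1: u_1=29/135 ∈ [2/11, 10/33) → index 2
j=2: u_2=44/135 ∈ [10/33, 6/11) → index 3
j=3: u_3=59/135 ∈ [10/33, 6/11) → index 3
j=4: u_4=74/135 ∈ [6/11, 25/33) → index 5
j=5: u_5=89/135 ∈ [6/11, 25/33) → index 5
j=6: u_6=104/135 ∈ [25/33, 29/33) → index 6
j=7: u_7=119/135 ∈ [29/33, 32/33) → index 7
j=8: u_8=134/135 ∈ [32/33, 1) → index 8

0 2 3 3 5 5 6 7 8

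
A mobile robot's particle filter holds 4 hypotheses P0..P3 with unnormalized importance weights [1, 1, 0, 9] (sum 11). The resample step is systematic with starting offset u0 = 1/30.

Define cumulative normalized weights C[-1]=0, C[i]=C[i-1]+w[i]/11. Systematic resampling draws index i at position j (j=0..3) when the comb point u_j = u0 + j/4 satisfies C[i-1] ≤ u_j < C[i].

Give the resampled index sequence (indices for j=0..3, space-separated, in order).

0 3 3 3

C = [1/11, 2/11, 2/11, 1]
j=0: u_0=1/30 ∈ [0, 1/11) → index 0
j=1: u_1=17/60 ∈ [2/11, 1) → index 3
j=2: u_2=8/15 ∈ [2/11, 1) → index 3
j=3: u_3=47/60 ∈ [2/11, 1) → index 3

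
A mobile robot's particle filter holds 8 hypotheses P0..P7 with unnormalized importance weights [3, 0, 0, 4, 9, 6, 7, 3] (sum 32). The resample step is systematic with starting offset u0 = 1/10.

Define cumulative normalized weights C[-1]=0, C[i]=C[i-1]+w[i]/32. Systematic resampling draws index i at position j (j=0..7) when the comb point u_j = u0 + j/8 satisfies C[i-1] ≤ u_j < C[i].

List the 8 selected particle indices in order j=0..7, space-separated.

C = [3/32, 3/32, 3/32, 7/32, 1/2, 11/16, 29/32, 1]
j=0: u_0=1/10 ∈ [3/32, 7/32) → index 3
j=1: u_1=9/40 ∈ [7/32, 1/2) → index 4
j=2: u_2=7/20 ∈ [7/32, 1/2) → index 4
j=3: u_3=19/40 ∈ [7/32, 1/2) → index 4
j=4: u_4=3/5 ∈ [1/2, 11/16) → index 5
j=5: u_5=29/40 ∈ [11/16, 29/32) → index 6
j=6: u_6=17/20 ∈ [11/16, 29/32) → index 6
j=7: u_7=39/40 ∈ [29/32, 1) → index 7

3 4 4 4 5 6 6 7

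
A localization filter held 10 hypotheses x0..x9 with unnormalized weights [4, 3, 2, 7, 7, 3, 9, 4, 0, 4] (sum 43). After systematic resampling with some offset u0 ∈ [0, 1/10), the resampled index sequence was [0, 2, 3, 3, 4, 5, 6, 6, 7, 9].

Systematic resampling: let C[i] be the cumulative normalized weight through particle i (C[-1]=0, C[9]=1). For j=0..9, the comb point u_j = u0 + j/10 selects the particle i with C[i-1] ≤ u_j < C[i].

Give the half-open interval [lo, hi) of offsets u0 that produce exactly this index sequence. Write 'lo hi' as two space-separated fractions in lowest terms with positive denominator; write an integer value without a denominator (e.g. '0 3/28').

C = [4/43, 7/43, 9/43, 16/43, 23/43, 26/43, 35/43, 39/43, 39/43, 1]
j=0 picked index 0: u0 ∈ [0, 4/43)
j=1 picked index 2: u0 ∈ [27/430, 47/430)
j=2 picked index 3: u0 ∈ [2/215, 37/215)
j=3 picked index 3: u0 ∈ [-39/430, 31/430)
j=4 picked index 4: u0 ∈ [-6/215, 29/215)
j=5 picked index 5: u0 ∈ [3/86, 9/86)
j=6 picked index 6: u0 ∈ [1/215, 46/215)
j=7 picked index 6: u0 ∈ [-41/430, 49/430)
j=8 picked index 7: u0 ∈ [3/215, 23/215)
j=9 picked index 9: u0 ∈ [3/430, 1/10)
intersection: [27/430, 31/430)

27/430 31/430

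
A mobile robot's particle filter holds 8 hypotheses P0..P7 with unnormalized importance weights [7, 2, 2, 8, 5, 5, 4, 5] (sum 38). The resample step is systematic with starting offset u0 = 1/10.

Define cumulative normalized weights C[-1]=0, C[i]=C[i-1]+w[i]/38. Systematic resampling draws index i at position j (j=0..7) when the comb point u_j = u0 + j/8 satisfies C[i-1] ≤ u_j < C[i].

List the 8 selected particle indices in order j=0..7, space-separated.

0 1 3 3 4 5 6 7

C = [7/38, 9/38, 11/38, 1/2, 12/19, 29/38, 33/38, 1]
j=0: u_0=1/10 ∈ [0, 7/38) → index 0
j=1: u_1=9/40 ∈ [7/38, 9/38) → index 1
j=2: u_2=7/20 ∈ [11/38, 1/2) → index 3
j=3: u_3=19/40 ∈ [11/38, 1/2) → index 3
j=4: u_4=3/5 ∈ [1/2, 12/19) → index 4
j=5: u_5=29/40 ∈ [12/19, 29/38) → index 5
j=6: u_6=17/20 ∈ [29/38, 33/38) → index 6
j=7: u_7=39/40 ∈ [33/38, 1) → index 7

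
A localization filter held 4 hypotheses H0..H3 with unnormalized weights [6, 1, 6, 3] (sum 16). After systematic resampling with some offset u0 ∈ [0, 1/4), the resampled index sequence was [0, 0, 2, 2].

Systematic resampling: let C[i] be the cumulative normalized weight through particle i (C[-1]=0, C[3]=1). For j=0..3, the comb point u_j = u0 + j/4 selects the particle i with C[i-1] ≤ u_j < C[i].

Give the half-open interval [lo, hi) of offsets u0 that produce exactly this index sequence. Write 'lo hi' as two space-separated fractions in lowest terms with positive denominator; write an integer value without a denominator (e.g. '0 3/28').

C = [3/8, 7/16, 13/16, 1]
j=0 picked index 0: u0 ∈ [0, 3/8)
j=1 picked index 0: u0 ∈ [-1/4, 1/8)
j=2 picked index 2: u0 ∈ [-1/16, 5/16)
j=3 picked index 2: u0 ∈ [-5/16, 1/16)
intersection: [0, 1/16)

0 1/16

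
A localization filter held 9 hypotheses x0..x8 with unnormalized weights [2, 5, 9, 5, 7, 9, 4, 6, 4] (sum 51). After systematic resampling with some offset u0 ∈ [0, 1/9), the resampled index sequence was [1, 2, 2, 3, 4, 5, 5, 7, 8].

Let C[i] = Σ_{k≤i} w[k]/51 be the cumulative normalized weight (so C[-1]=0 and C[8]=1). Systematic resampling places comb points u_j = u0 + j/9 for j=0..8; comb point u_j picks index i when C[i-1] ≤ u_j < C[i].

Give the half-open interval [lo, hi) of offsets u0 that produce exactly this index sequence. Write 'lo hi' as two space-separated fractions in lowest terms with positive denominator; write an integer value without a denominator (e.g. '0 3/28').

C = [2/51, 7/51, 16/51, 7/17, 28/51, 37/51, 41/51, 47/51, 1]
j=0 picked index 1: u0 ∈ [2/51, 7/51)
j=1 picked index 2: u0 ∈ [4/153, 31/153)
j=2 picked index 2: u0 ∈ [-13/153, 14/153)
j=3 picked index 3: u0 ∈ [-1/51, 4/51)
j=4 picked index 4: u0 ∈ [-5/153, 16/153)
j=5 picked index 5: u0 ∈ [-1/153, 26/153)
j=6 picked index 5: u0 ∈ [-2/17, 1/17)
j=7 picked index 7: u0 ∈ [4/153, 22/153)
j=8 picked index 8: u0 ∈ [5/153, 1/9)
intersection: [2/51, 1/17)

2/51 1/17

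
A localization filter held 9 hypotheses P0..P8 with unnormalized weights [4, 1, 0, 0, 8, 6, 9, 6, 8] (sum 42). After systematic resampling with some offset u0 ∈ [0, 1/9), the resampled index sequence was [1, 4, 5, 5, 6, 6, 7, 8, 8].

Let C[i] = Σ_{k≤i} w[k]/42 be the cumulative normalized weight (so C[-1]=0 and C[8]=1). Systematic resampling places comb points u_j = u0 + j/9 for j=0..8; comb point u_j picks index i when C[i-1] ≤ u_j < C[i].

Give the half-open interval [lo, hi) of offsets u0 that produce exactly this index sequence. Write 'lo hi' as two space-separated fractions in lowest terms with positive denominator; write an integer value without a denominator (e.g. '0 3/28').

C = [2/21, 5/42, 5/42, 5/42, 13/42, 19/42, 2/3, 17/21, 1]
j=0 picked index 1: u0 ∈ [2/21, 5/42)
j=1 picked index 4: u0 ∈ [1/126, 25/126)
j=2 picked index 5: u0 ∈ [11/126, 29/126)
j=3 picked index 5: u0 ∈ [-1/42, 5/42)
j=4 picked index 6: u0 ∈ [1/126, 2/9)
j=5 picked index 6: u0 ∈ [-13/126, 1/9)
j=6 picked index 7: u0 ∈ [0, 1/7)
j=7 picked index 8: u0 ∈ [2/63, 2/9)
j=8 picked index 8: u0 ∈ [-5/63, 1/9)
intersection: [2/21, 1/9)

2/21 1/9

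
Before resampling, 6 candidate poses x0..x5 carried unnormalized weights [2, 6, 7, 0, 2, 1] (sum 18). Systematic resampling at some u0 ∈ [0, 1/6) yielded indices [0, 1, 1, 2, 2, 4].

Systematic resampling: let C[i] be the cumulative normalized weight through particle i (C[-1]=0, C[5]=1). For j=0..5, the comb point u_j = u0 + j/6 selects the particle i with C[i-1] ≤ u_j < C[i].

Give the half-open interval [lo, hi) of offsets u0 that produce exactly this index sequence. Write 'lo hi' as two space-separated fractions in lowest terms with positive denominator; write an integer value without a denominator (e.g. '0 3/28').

0 1/9

C = [1/9, 4/9, 5/6, 5/6, 17/18, 1]
j=0 picked index 0: u0 ∈ [0, 1/9)
j=1 picked index 1: u0 ∈ [-1/18, 5/18)
j=2 picked index 1: u0 ∈ [-2/9, 1/9)
j=3 picked index 2: u0 ∈ [-1/18, 1/3)
j=4 picked index 2: u0 ∈ [-2/9, 1/6)
j=5 picked index 4: u0 ∈ [0, 1/9)
intersection: [0, 1/9)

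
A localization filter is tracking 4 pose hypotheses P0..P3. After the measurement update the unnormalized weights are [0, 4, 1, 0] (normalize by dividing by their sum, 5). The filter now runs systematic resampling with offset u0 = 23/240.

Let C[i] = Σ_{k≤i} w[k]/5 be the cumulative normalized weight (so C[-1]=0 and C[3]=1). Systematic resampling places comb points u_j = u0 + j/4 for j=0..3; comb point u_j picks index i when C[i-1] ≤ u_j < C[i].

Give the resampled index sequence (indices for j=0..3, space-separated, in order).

1 1 1 2

C = [0, 4/5, 1, 1]
j=0: u_0=23/240 ∈ [0, 4/5) → index 1
j=1: u_1=83/240 ∈ [0, 4/5) → index 1
j=2: u_2=143/240 ∈ [0, 4/5) → index 1
j=3: u_3=203/240 ∈ [4/5, 1) → index 2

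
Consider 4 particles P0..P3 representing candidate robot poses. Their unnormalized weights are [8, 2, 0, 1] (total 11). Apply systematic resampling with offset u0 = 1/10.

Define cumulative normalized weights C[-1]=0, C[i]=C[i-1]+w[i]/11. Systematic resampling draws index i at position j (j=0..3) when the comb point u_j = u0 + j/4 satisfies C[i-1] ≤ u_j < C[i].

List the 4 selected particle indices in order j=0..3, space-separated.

C = [8/11, 10/11, 10/11, 1]
j=0: u_0=1/10 ∈ [0, 8/11) → index 0
j=1: u_1=7/20 ∈ [0, 8/11) → index 0
j=2: u_2=3/5 ∈ [0, 8/11) → index 0
j=3: u_3=17/20 ∈ [8/11, 10/11) → index 1

0 0 0 1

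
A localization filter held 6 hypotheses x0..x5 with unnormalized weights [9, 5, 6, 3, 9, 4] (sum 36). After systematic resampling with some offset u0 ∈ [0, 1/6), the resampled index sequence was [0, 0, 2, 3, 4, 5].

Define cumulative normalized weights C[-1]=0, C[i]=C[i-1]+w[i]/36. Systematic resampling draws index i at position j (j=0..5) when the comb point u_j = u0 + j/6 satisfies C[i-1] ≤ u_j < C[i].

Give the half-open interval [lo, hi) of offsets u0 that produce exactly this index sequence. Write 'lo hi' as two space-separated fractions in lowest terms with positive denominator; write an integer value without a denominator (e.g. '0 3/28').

1/18 1/12

C = [1/4, 7/18, 5/9, 23/36, 8/9, 1]
j=0 picked index 0: u0 ∈ [0, 1/4)
j=1 picked index 0: u0 ∈ [-1/6, 1/12)
j=2 picked index 2: u0 ∈ [1/18, 2/9)
j=3 picked index 3: u0 ∈ [1/18, 5/36)
j=4 picked index 4: u0 ∈ [-1/36, 2/9)
j=5 picked index 5: u0 ∈ [1/18, 1/6)
intersection: [1/18, 1/12)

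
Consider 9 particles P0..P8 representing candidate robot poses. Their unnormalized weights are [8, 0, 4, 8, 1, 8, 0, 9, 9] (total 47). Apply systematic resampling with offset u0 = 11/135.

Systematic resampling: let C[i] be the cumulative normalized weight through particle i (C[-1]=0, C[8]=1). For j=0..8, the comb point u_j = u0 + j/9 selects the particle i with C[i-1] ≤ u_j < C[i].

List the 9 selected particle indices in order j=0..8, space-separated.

C = [8/47, 8/47, 12/47, 20/47, 21/47, 29/47, 29/47, 38/47, 1]
j=0: u_0=11/135 ∈ [0, 8/47) → index 0
j=1: u_1=26/135 ∈ [8/47, 12/47) → index 2
j=2: u_2=41/135 ∈ [12/47, 20/47) → index 3
j=3: u_3=56/135 ∈ [12/47, 20/47) → index 3
j=4: u_4=71/135 ∈ [21/47, 29/47) → index 5
j=5: u_5=86/135 ∈ [29/47, 38/47) → index 7
j=6: u_6=101/135 ∈ [29/47, 38/47) → index 7
j=7: u_7=116/135 ∈ [38/47, 1) → index 8
j=8: u_8=131/135 ∈ [38/47, 1) → index 8

0 2 3 3 5 7 7 8 8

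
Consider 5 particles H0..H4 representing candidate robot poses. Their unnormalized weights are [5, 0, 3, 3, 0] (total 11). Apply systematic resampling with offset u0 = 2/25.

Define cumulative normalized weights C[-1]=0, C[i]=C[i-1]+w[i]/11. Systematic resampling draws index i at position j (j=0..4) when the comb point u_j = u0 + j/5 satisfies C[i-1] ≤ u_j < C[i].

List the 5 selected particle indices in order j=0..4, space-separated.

0 0 2 2 3

C = [5/11, 5/11, 8/11, 1, 1]
j=0: u_0=2/25 ∈ [0, 5/11) → index 0
j=1: u_1=7/25 ∈ [0, 5/11) → index 0
j=2: u_2=12/25 ∈ [5/11, 8/11) → index 2
j=3: u_3=17/25 ∈ [5/11, 8/11) → index 2
j=4: u_4=22/25 ∈ [8/11, 1) → index 3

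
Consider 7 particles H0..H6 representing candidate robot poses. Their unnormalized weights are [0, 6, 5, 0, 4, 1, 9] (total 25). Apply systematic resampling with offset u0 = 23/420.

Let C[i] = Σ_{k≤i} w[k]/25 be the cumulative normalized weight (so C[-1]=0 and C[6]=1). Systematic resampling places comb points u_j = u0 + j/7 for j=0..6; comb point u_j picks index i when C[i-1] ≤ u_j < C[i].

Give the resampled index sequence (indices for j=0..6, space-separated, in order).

1 1 2 4 5 6 6

C = [0, 6/25, 11/25, 11/25, 3/5, 16/25, 1]
j=0: u_0=23/420 ∈ [0, 6/25) → index 1
j=1: u_1=83/420 ∈ [0, 6/25) → index 1
j=2: u_2=143/420 ∈ [6/25, 11/25) → index 2
j=3: u_3=29/60 ∈ [11/25, 3/5) → index 4
j=4: u_4=263/420 ∈ [3/5, 16/25) → index 5
j=5: u_5=323/420 ∈ [16/25, 1) → index 6
j=6: u_6=383/420 ∈ [16/25, 1) → index 6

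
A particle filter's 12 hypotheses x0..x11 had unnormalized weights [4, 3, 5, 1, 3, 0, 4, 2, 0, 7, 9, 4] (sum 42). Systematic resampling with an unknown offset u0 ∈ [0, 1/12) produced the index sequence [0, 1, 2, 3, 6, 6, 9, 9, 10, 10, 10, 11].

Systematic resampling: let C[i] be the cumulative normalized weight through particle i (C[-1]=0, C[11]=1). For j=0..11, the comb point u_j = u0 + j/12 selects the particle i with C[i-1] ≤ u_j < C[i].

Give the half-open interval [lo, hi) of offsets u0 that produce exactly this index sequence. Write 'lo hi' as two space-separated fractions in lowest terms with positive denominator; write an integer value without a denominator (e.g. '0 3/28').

C = [2/21, 1/6, 2/7, 13/42, 8/21, 8/21, 10/21, 11/21, 11/21, 29/42, 19/21, 1]
j=0 picked index 0: u0 ∈ [0, 2/21)
j=1 picked index 1: u0 ∈ [1/84, 1/12)
j=2 picked index 2: u0 ∈ [0, 5/42)
j=3 picked index 3: u0 ∈ [1/28, 5/84)
j=4 picked index 6: u0 ∈ [1/21, 1/7)
j=5 picked index 6: u0 ∈ [-1/28, 5/84)
j=6 picked index 9: u0 ∈ [1/42, 4/21)
j=7 picked index 9: u0 ∈ [-5/84, 3/28)
j=8 picked index 10: u0 ∈ [1/42, 5/21)
j=9 picked index 10: u0 ∈ [-5/84, 13/84)
j=10 picked index 10: u0 ∈ [-1/7, 1/14)
j=11 picked index 11: u0 ∈ [-1/84, 1/12)
intersection: [1/21, 5/84)

1/21 5/84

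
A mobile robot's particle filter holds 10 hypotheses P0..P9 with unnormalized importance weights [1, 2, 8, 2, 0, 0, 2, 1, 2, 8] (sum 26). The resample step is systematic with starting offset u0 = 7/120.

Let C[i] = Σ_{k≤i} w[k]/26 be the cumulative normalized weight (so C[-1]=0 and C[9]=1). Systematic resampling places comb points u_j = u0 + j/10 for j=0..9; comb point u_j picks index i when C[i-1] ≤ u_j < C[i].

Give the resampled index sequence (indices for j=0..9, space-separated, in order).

C = [1/26, 3/26, 11/26, 1/2, 1/2, 1/2, 15/26, 8/13, 9/13, 1]
j=0: u_0=7/120 ∈ [1/26, 3/26) → index 1
j=1: u_1=19/120 ∈ [3/26, 11/26) → index 2
j=2: u_2=31/120 ∈ [3/26, 11/26) → index 2
j=3: u_3=43/120 ∈ [3/26, 11/26) → index 2
j=4: u_4=11/24 ∈ [11/26, 1/2) → index 3
j=5: u_5=67/120 ∈ [1/2, 15/26) → index 6
j=6: u_6=79/120 ∈ [8/13, 9/13) → index 8
j=7: u_7=91/120 ∈ [9/13, 1) → index 9
j=8: u_8=103/120 ∈ [9/13, 1) → index 9
j=9: u_9=23/24 ∈ [9/13, 1) → index 9

1 2 2 2 3 6 8 9 9 9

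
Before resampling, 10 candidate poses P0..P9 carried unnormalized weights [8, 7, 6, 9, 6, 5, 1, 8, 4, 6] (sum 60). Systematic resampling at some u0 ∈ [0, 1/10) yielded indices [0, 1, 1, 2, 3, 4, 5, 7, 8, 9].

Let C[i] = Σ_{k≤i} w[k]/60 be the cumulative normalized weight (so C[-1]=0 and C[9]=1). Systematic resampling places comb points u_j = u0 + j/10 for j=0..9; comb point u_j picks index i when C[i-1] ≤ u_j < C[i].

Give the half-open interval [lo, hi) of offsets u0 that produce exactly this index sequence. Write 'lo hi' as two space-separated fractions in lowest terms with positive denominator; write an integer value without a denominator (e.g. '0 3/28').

1/30 1/20

C = [2/15, 1/4, 7/20, 1/2, 3/5, 41/60, 7/10, 5/6, 9/10, 1]
j=0 picked index 0: u0 ∈ [0, 2/15)
j=1 picked index 1: u0 ∈ [1/30, 3/20)
j=2 picked index 1: u0 ∈ [-1/15, 1/20)
j=3 picked index 2: u0 ∈ [-1/20, 1/20)
j=4 picked index 3: u0 ∈ [-1/20, 1/10)
j=5 picked index 4: u0 ∈ [0, 1/10)
j=6 picked index 5: u0 ∈ [0, 1/12)
j=7 picked index 7: u0 ∈ [0, 2/15)
j=8 picked index 8: u0 ∈ [1/30, 1/10)
j=9 picked index 9: u0 ∈ [0, 1/10)
intersection: [1/30, 1/20)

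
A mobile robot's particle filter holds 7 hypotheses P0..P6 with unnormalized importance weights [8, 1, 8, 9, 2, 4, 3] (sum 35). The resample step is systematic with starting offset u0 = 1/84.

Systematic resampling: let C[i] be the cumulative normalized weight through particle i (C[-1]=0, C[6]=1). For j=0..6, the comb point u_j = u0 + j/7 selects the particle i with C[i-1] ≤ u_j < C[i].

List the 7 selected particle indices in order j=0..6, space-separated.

C = [8/35, 9/35, 17/35, 26/35, 4/5, 32/35, 1]
j=0: u_0=1/84 ∈ [0, 8/35) → index 0
j=1: u_1=13/84 ∈ [0, 8/35) → index 0
j=2: u_2=25/84 ∈ [9/35, 17/35) → index 2
j=3: u_3=37/84 ∈ [9/35, 17/35) → index 2
j=4: u_4=7/12 ∈ [17/35, 26/35) → index 3
j=5: u_5=61/84 ∈ [17/35, 26/35) → index 3
j=6: u_6=73/84 ∈ [4/5, 32/35) → index 5

0 0 2 2 3 3 5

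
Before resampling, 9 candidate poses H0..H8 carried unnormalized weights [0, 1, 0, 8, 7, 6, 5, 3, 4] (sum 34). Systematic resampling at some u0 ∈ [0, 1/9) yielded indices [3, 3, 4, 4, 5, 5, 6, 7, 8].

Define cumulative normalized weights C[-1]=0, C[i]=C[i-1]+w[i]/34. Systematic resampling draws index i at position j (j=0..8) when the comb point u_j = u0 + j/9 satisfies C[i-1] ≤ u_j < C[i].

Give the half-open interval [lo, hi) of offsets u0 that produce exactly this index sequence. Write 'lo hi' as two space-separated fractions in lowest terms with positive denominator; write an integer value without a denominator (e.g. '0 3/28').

C = [0, 1/34, 1/34, 9/34, 8/17, 11/17, 27/34, 15/17, 1]
j=0 picked index 3: u0 ∈ [1/34, 9/34)
j=1 picked index 3: u0 ∈ [-25/306, 47/306)
j=2 picked index 4: u0 ∈ [13/306, 38/153)
j=3 picked index 4: u0 ∈ [-7/102, 7/51)
j=4 picked index 5: u0 ∈ [4/153, 31/153)
j=5 picked index 5: u0 ∈ [-13/153, 14/153)
j=6 picked index 6: u0 ∈ [-1/51, 13/102)
j=7 picked index 7: u0 ∈ [5/306, 16/153)
j=8 picked index 8: u0 ∈ [-1/153, 1/9)
intersection: [13/306, 14/153)

13/306 14/153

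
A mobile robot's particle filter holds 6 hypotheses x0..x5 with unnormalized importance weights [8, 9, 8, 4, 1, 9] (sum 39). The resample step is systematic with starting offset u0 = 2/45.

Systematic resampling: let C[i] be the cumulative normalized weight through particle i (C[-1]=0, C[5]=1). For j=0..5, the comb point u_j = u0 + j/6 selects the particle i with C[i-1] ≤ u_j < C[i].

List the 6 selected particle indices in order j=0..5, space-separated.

0 1 1 2 3 5

C = [8/39, 17/39, 25/39, 29/39, 10/13, 1]
j=0: u_0=2/45 ∈ [0, 8/39) → index 0
j=1: u_1=19/90 ∈ [8/39, 17/39) → index 1
j=2: u_2=17/45 ∈ [8/39, 17/39) → index 1
j=3: u_3=49/90 ∈ [17/39, 25/39) → index 2
j=4: u_4=32/45 ∈ [25/39, 29/39) → index 3
j=5: u_5=79/90 ∈ [10/13, 1) → index 5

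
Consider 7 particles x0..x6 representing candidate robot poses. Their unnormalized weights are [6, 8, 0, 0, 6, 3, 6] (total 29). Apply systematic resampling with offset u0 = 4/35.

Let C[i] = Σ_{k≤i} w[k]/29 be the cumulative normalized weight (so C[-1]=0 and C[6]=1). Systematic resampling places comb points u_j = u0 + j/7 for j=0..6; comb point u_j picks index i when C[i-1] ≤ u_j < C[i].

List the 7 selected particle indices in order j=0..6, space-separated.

0 1 1 4 4 6 6

C = [6/29, 14/29, 14/29, 14/29, 20/29, 23/29, 1]
j=0: u_0=4/35 ∈ [0, 6/29) → index 0
j=1: u_1=9/35 ∈ [6/29, 14/29) → index 1
j=2: u_2=2/5 ∈ [6/29, 14/29) → index 1
j=3: u_3=19/35 ∈ [14/29, 20/29) → index 4
j=4: u_4=24/35 ∈ [14/29, 20/29) → index 4
j=5: u_5=29/35 ∈ [23/29, 1) → index 6
j=6: u_6=34/35 ∈ [23/29, 1) → index 6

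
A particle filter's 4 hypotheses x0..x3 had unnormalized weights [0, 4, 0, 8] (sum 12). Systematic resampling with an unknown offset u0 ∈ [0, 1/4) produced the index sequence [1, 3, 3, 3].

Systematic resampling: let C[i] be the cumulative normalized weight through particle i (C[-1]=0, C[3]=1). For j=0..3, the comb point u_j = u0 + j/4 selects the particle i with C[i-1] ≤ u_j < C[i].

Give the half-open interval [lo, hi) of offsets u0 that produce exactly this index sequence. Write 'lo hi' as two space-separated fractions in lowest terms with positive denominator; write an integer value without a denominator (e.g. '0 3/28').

1/12 1/4

C = [0, 1/3, 1/3, 1]
j=0 picked index 1: u0 ∈ [0, 1/3)
j=1 picked index 3: u0 ∈ [1/12, 3/4)
j=2 picked index 3: u0 ∈ [-1/6, 1/2)
j=3 picked index 3: u0 ∈ [-5/12, 1/4)
intersection: [1/12, 1/4)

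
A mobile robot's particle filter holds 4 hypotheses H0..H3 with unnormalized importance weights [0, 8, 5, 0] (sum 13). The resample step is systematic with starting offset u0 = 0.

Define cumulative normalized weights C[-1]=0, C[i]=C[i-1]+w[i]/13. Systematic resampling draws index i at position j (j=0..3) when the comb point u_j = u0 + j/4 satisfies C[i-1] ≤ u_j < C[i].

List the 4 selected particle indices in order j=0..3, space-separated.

C = [0, 8/13, 1, 1]
j=0: u_0=0 ∈ [0, 8/13) → index 1
j=1: u_1=1/4 ∈ [0, 8/13) → index 1
j=2: u_2=1/2 ∈ [0, 8/13) → index 1
j=3: u_3=3/4 ∈ [8/13, 1) → index 2

1 1 1 2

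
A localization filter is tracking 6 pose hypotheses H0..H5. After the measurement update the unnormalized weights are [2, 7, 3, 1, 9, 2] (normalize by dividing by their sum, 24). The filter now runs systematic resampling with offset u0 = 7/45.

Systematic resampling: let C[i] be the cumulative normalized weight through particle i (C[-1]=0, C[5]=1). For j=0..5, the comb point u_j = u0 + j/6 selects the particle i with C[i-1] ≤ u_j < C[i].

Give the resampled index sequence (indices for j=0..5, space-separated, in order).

1 1 2 4 4 5

C = [1/12, 3/8, 1/2, 13/24, 11/12, 1]
j=0: u_0=7/45 ∈ [1/12, 3/8) → index 1
j=1: u_1=29/90 ∈ [1/12, 3/8) → index 1
j=2: u_2=22/45 ∈ [3/8, 1/2) → index 2
j=3: u_3=59/90 ∈ [13/24, 11/12) → index 4
j=4: u_4=37/45 ∈ [13/24, 11/12) → index 4
j=5: u_5=89/90 ∈ [11/12, 1) → index 5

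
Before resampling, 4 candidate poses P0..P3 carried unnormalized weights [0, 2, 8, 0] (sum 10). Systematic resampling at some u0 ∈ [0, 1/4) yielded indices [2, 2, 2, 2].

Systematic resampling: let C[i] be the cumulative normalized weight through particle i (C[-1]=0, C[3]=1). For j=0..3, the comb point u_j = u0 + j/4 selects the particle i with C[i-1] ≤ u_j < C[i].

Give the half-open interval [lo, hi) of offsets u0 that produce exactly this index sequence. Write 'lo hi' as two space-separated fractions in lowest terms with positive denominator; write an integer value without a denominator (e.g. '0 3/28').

1/5 1/4

C = [0, 1/5, 1, 1]
j=0 picked index 2: u0 ∈ [1/5, 1)
j=1 picked index 2: u0 ∈ [-1/20, 3/4)
j=2 picked index 2: u0 ∈ [-3/10, 1/2)
j=3 picked index 2: u0 ∈ [-11/20, 1/4)
intersection: [1/5, 1/4)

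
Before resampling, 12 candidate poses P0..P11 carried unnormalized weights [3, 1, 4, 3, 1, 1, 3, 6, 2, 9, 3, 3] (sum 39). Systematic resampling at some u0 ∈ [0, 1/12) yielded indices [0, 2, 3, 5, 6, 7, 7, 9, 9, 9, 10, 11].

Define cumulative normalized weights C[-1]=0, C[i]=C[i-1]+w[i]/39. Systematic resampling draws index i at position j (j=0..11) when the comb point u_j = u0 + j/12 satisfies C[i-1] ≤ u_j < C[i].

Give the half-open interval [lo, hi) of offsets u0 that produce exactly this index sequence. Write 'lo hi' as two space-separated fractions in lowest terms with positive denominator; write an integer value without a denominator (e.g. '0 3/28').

C = [1/13, 4/39, 8/39, 11/39, 4/13, 1/3, 16/39, 22/39, 8/13, 11/13, 12/13, 1]
j=0 picked index 0: u0 ∈ [0, 1/13)
j=1 picked index 2: u0 ∈ [1/52, 19/156)
j=2 picked index 3: u0 ∈ [1/26, 3/26)
j=3 picked index 5: u0 ∈ [3/52, 1/12)
j=4 picked index 6: u0 ∈ [0, 1/13)
j=5 picked index 7: u0 ∈ [-1/156, 23/156)
j=6 picked index 7: u0 ∈ [-7/78, 5/78)
j=7 picked index 9: u0 ∈ [5/156, 41/156)
j=8 picked index 9: u0 ∈ [-2/39, 7/39)
j=9 picked index 9: u0 ∈ [-7/52, 5/52)
j=10 picked index 10: u0 ∈ [1/78, 7/78)
j=11 picked index 11: u0 ∈ [1/156, 1/12)
intersection: [3/52, 5/78)

3/52 5/78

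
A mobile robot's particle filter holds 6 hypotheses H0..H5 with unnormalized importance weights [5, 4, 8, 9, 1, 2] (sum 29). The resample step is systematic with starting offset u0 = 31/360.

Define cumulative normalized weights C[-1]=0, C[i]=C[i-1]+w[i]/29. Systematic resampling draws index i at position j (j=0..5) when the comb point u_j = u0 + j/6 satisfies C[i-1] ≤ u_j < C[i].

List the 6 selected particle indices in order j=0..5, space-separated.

0 1 2 2 3 4

C = [5/29, 9/29, 17/29, 26/29, 27/29, 1]
j=0: u_0=31/360 ∈ [0, 5/29) → index 0
j=1: u_1=91/360 ∈ [5/29, 9/29) → index 1
j=2: u_2=151/360 ∈ [9/29, 17/29) → index 2
j=3: u_3=211/360 ∈ [9/29, 17/29) → index 2
j=4: u_4=271/360 ∈ [17/29, 26/29) → index 3
j=5: u_5=331/360 ∈ [26/29, 27/29) → index 4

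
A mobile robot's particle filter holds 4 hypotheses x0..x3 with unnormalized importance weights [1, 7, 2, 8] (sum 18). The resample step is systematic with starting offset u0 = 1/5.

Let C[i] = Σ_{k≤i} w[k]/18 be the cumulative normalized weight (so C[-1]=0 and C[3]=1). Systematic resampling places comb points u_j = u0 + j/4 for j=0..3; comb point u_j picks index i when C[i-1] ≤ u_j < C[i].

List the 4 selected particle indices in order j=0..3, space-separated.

1 2 3 3

C = [1/18, 4/9, 5/9, 1]
j=0: u_0=1/5 ∈ [1/18, 4/9) → index 1
j=1: u_1=9/20 ∈ [4/9, 5/9) → index 2
j=2: u_2=7/10 ∈ [5/9, 1) → index 3
j=3: u_3=19/20 ∈ [5/9, 1) → index 3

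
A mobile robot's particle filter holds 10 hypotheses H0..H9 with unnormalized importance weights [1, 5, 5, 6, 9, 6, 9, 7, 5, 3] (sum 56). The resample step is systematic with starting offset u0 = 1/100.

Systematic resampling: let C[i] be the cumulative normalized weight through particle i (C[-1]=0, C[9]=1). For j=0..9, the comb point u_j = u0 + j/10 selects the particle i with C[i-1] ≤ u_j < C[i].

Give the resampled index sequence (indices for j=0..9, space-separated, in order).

0 2 3 4 4 5 6 6 7 8

C = [1/56, 3/28, 11/56, 17/56, 13/28, 4/7, 41/56, 6/7, 53/56, 1]
j=0: u_0=1/100 ∈ [0, 1/56) → index 0
j=1: u_1=11/100 ∈ [3/28, 11/56) → index 2
j=2: u_2=21/100 ∈ [11/56, 17/56) → index 3
j=3: u_3=31/100 ∈ [17/56, 13/28) → index 4
j=4: u_4=41/100 ∈ [17/56, 13/28) → index 4
j=5: u_5=51/100 ∈ [13/28, 4/7) → index 5
j=6: u_6=61/100 ∈ [4/7, 41/56) → index 6
j=7: u_7=71/100 ∈ [4/7, 41/56) → index 6
j=8: u_8=81/100 ∈ [41/56, 6/7) → index 7
j=9: u_9=91/100 ∈ [6/7, 53/56) → index 8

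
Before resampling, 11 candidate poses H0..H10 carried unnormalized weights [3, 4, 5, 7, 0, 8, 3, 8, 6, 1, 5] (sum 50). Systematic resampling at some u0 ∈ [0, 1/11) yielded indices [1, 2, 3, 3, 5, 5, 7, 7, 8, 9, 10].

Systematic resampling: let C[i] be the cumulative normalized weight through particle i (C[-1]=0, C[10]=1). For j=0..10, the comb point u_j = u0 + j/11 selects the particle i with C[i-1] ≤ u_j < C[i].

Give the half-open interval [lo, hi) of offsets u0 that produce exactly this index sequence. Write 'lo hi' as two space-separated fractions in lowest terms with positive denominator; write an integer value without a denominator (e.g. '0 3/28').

C = [3/50, 7/50, 6/25, 19/50, 19/50, 27/50, 3/5, 19/25, 22/25, 9/10, 1]
j=0 picked index 1: u0 ∈ [3/50, 7/50)
j=1 picked index 2: u0 ∈ [27/550, 41/275)
j=2 picked index 3: u0 ∈ [16/275, 109/550)
j=3 picked index 3: u0 ∈ [-9/275, 59/550)
j=4 picked index 5: u0 ∈ [9/550, 97/550)
j=5 picked index 5: u0 ∈ [-41/550, 47/550)
j=6 picked index 7: u0 ∈ [3/55, 59/275)
j=7 picked index 7: u0 ∈ [-2/55, 34/275)
j=8 picked index 8: u0 ∈ [9/275, 42/275)
j=9 picked index 9: u0 ∈ [17/275, 9/110)
j=10 picked index 10: u0 ∈ [-1/110, 1/11)
intersection: [17/275, 9/110)

17/275 9/110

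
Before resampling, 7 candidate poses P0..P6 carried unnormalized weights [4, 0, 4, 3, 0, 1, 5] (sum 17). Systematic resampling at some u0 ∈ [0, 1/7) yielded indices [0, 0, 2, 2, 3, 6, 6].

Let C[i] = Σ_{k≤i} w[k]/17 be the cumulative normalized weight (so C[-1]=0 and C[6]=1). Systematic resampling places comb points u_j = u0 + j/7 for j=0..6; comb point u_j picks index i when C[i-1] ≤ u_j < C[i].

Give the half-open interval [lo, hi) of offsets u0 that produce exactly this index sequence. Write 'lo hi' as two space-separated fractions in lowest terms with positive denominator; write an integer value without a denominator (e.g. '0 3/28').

0 5/119

C = [4/17, 4/17, 8/17, 11/17, 11/17, 12/17, 1]
j=0 picked index 0: u0 ∈ [0, 4/17)
j=1 picked index 0: u0 ∈ [-1/7, 11/119)
j=2 picked index 2: u0 ∈ [-6/119, 22/119)
j=3 picked index 2: u0 ∈ [-23/119, 5/119)
j=4 picked index 3: u0 ∈ [-12/119, 9/119)
j=5 picked index 6: u0 ∈ [-1/119, 2/7)
j=6 picked index 6: u0 ∈ [-18/119, 1/7)
intersection: [0, 5/119)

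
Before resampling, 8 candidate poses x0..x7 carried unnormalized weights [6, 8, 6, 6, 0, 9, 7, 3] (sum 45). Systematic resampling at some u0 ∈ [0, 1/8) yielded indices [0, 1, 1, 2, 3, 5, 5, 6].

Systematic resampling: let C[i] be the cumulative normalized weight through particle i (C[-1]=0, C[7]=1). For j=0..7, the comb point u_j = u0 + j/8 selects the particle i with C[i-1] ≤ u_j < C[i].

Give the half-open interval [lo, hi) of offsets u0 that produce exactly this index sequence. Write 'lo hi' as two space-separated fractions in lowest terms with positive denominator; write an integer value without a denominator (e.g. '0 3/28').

1/120 1/36

C = [2/15, 14/45, 4/9, 26/45, 26/45, 7/9, 14/15, 1]
j=0 picked index 0: u0 ∈ [0, 2/15)
j=1 picked index 1: u0 ∈ [1/120, 67/360)
j=2 picked index 1: u0 ∈ [-7/60, 11/180)
j=3 picked index 2: u0 ∈ [-23/360, 5/72)
j=4 picked index 3: u0 ∈ [-1/18, 7/90)
j=5 picked index 5: u0 ∈ [-17/360, 11/72)
j=6 picked index 5: u0 ∈ [-31/180, 1/36)
j=7 picked index 6: u0 ∈ [-7/72, 7/120)
intersection: [1/120, 1/36)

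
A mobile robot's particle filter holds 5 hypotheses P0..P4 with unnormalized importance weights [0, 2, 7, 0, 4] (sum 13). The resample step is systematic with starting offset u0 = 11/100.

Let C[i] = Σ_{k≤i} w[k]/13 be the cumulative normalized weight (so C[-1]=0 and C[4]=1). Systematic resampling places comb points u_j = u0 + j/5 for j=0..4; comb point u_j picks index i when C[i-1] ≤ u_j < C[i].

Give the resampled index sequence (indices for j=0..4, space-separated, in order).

C = [0, 2/13, 9/13, 9/13, 1]
j=0: u_0=11/100 ∈ [0, 2/13) → index 1
j=1: u_1=31/100 ∈ [2/13, 9/13) → index 2
j=2: u_2=51/100 ∈ [2/13, 9/13) → index 2
j=3: u_3=71/100 ∈ [9/13, 1) → index 4
j=4: u_4=91/100 ∈ [9/13, 1) → index 4

1 2 2 4 4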